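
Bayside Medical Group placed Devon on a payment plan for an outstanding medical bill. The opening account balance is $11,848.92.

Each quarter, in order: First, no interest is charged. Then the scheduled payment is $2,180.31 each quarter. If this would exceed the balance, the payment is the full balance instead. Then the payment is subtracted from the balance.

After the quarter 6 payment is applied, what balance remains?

# | Opening | Payment | End bal
1 | $11,848.92 | $2,180.31 | $9,668.61
2 | $9,668.61 | $2,180.31 | $7,488.30
3 | $7,488.30 | $2,180.31 | $5,307.99
4 | $5,307.99 | $2,180.31 | $3,127.68
5 | $3,127.68 | $2,180.31 | $947.37
6 | $947.37 | $947.37 | $0.00

$0.00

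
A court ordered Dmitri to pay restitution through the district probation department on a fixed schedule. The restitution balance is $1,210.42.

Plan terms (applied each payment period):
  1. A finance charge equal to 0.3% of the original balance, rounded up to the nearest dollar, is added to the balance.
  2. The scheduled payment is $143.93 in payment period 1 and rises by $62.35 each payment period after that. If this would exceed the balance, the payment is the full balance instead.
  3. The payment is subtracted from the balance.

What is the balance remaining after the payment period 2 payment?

$868.21

# | Opening | Interest | Payment | End bal
1 | $1,210.42 | $4.00 | $143.93 | $1,070.49
2 | $1,070.49 | $4.00 | $206.28 | $868.21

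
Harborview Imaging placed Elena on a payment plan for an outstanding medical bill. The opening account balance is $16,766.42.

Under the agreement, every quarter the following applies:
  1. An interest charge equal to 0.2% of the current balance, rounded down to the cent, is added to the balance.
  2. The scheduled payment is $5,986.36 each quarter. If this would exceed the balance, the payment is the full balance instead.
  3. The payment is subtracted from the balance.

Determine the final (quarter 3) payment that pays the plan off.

$4,858.54

Quarter 1: $16,766.42 +$33.53 interest = $16,799.95; pay $5,986.36 → $10,813.59
Quarter 2: $10,813.59 +$21.62 interest = $10,835.21; pay $5,986.36 → $4,848.85
Quarter 3: $4,848.85 +$9.69 interest = $4,858.54; pay $4,858.54 → $0.00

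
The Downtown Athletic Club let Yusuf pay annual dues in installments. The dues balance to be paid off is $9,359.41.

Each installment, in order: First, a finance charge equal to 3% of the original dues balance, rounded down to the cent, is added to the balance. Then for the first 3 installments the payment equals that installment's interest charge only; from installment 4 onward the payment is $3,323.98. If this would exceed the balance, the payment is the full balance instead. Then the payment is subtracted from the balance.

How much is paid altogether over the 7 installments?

$11,324.87

# | Opening | Interest | Payment | End bal
1 | $9,359.41 | $280.78 | $280.78 | $9,359.41
2 | $9,359.41 | $280.78 | $280.78 | $9,359.41
3 | $9,359.41 | $280.78 | $280.78 | $9,359.41
4 | $9,359.41 | $280.78 | $3,323.98 | $6,316.21
5 | $6,316.21 | $280.78 | $3,323.98 | $3,273.01
6 | $3,273.01 | $280.78 | $3,323.98 | $229.81
7 | $229.81 | $280.78 | $510.59 | $0.00
Total paid: $11,324.87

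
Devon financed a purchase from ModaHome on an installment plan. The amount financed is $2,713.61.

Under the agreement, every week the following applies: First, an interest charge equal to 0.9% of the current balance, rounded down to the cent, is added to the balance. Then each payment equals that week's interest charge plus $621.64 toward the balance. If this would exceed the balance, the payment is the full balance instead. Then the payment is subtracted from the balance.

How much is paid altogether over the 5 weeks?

$2,779.75

Week 1: opening $2,713.61; interest $24.42 → $2,738.03; payment $646.06; balance $2,091.97
Week 2: opening $2,091.97; interest $18.82 → $2,110.79; payment $640.46; balance $1,470.33
Week 3: opening $1,470.33; interest $13.23 → $1,483.56; payment $634.87; balance $848.69
Week 4: opening $848.69; interest $7.63 → $856.32; payment $629.27; balance $227.05
Week 5: opening $227.05; interest $2.04 → $229.09; payment $229.09; balance $0.00
Total paid: $2,779.75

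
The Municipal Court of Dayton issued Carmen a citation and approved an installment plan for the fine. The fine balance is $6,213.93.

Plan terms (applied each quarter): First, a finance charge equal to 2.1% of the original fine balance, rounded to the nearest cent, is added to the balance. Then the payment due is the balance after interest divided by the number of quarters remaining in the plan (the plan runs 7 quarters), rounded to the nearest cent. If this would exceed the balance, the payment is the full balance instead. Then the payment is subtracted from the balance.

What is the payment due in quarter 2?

$928.09

# | Opening | Interest | Payment | End bal
1 | $6,213.93 | $130.49 | $906.35 | $5,438.07
2 | $5,438.07 | $130.49 | $928.09 | $4,640.47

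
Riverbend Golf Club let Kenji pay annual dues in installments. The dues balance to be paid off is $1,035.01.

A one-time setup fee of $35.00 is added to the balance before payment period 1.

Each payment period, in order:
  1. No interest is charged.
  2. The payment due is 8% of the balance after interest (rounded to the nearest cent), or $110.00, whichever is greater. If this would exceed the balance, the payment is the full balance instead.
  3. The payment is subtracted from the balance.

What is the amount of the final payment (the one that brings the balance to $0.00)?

$80.01

Payment period 1: opening $1,070.01; payment $110.00; balance $960.01
Payment period 2: opening $960.01; payment $110.00; balance $850.01
Payment period 3: opening $850.01; payment $110.00; balance $740.01
Payment period 4: opening $740.01; payment $110.00; balance $630.01
Payment period 5: opening $630.01; payment $110.00; balance $520.01
Payment period 6: opening $520.01; payment $110.00; balance $410.01
Payment period 7: opening $410.01; payment $110.00; balance $300.01
Payment period 8: opening $300.01; payment $110.00; balance $190.01
Payment period 9: opening $190.01; payment $110.00; balance $80.01
Payment period 10: opening $80.01; payment $80.01; balance $0.00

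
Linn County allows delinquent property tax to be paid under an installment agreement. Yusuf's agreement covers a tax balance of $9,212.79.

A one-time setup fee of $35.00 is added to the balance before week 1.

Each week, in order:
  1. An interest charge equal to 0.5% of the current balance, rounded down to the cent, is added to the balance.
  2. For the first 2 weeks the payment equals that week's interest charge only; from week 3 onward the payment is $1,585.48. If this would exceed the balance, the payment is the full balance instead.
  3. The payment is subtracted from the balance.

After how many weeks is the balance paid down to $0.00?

# | Opening | Interest | Payment | End bal
1 | $9,247.79 | $46.23 | $46.23 | $9,247.79
2 | $9,247.79 | $46.23 | $46.23 | $9,247.79
3 | $9,247.79 | $46.23 | $1,585.48 | $7,708.54
4 | $7,708.54 | $38.54 | $1,585.48 | $6,161.60
5 | $6,161.60 | $30.80 | $1,585.48 | $4,606.92
6 | $4,606.92 | $23.03 | $1,585.48 | $3,044.47
7 | $3,044.47 | $15.22 | $1,585.48 | $1,474.21
8 | $1,474.21 | $7.37 | $1,481.58 | $0.00
Balance reaches $0.00 in week 8.

8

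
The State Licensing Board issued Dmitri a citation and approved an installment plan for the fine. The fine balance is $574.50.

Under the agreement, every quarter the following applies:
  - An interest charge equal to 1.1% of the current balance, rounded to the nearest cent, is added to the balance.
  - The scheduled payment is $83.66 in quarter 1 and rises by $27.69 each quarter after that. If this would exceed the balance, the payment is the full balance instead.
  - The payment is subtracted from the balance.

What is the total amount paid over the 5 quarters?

$594.43

Quarter 1: opening $574.50; interest $6.32 → $580.82; payment $83.66; balance $497.16
Quarter 2: opening $497.16; interest $5.47 → $502.63; payment $111.35; balance $391.28
Quarter 3: opening $391.28; interest $4.30 → $395.58; payment $139.04; balance $256.54
Quarter 4: opening $256.54; interest $2.82 → $259.36; payment $166.73; balance $92.63
Quarter 5: opening $92.63; interest $1.02 → $93.65; payment $93.65; balance $0.00
Total paid: $594.43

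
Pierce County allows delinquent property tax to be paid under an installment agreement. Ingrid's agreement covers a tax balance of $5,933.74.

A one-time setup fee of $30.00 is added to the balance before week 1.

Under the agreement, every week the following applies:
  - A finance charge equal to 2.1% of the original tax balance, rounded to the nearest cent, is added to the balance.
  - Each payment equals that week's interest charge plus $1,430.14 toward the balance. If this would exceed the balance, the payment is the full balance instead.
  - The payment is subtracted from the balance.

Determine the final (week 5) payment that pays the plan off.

Week 1: $5,963.74 +$124.61 interest = $6,088.35; pay $1,554.75 → $4,533.60
Week 2: $4,533.60 +$124.61 interest = $4,658.21; pay $1,554.75 → $3,103.46
Week 3: $3,103.46 +$124.61 interest = $3,228.07; pay $1,554.75 → $1,673.32
Week 4: $1,673.32 +$124.61 interest = $1,797.93; pay $1,554.75 → $243.18
Week 5: $243.18 +$124.61 interest = $367.79; pay $367.79 → $0.00

$367.79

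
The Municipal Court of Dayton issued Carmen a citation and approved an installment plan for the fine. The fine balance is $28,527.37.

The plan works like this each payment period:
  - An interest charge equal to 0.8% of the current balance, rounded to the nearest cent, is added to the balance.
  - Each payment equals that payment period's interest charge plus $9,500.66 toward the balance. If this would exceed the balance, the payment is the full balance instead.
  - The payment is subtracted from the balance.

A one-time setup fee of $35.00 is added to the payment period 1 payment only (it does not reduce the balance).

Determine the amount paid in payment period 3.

$9,576.87

Payment period 1: $28,527.37 +$228.22 interest = $28,755.59; pay $9,728.88 (+ $35.00 fee) → $19,026.71
Payment period 2: $19,026.71 +$152.21 interest = $19,178.92; pay $9,652.87 → $9,526.05
Payment period 3: $9,526.05 +$76.21 interest = $9,602.26; pay $9,576.87 → $25.39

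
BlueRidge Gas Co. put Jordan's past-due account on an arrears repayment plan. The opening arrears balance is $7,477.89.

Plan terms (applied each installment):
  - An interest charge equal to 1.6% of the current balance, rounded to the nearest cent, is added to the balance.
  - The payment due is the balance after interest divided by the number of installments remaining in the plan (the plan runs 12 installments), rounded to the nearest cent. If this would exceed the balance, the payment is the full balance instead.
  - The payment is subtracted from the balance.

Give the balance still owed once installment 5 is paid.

$4,722.41

# | Opening | Interest | Payment | End bal
1 | $7,477.89 | $119.65 | $633.13 | $6,964.41
2 | $6,964.41 | $111.43 | $643.26 | $6,432.58
3 | $6,432.58 | $102.92 | $653.55 | $5,881.95
4 | $5,881.95 | $94.11 | $664.01 | $5,312.05
5 | $5,312.05 | $84.99 | $674.63 | $4,722.41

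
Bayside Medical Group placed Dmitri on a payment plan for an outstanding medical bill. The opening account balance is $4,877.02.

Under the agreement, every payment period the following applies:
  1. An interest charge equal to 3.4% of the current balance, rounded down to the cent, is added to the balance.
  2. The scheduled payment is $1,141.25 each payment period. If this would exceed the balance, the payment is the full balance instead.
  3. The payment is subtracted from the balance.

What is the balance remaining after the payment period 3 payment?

$1,850.09

Payment period 1: opening $4,877.02; interest $165.81 → $5,042.83; payment $1,141.25; balance $3,901.58
Payment period 2: opening $3,901.58; interest $132.65 → $4,034.23; payment $1,141.25; balance $2,892.98
Payment period 3: opening $2,892.98; interest $98.36 → $2,991.34; payment $1,141.25; balance $1,850.09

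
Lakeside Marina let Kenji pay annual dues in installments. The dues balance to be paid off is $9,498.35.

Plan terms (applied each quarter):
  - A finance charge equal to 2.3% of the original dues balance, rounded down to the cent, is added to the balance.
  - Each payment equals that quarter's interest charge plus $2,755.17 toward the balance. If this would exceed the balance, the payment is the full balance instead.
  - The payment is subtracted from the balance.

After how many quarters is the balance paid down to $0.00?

4

# | Opening | Interest | Payment | End bal
1 | $9,498.35 | $218.46 | $2,973.63 | $6,743.18
2 | $6,743.18 | $218.46 | $2,973.63 | $3,988.01
3 | $3,988.01 | $218.46 | $2,973.63 | $1,232.84
4 | $1,232.84 | $218.46 | $1,451.30 | $0.00
Balance reaches $0.00 in quarter 4.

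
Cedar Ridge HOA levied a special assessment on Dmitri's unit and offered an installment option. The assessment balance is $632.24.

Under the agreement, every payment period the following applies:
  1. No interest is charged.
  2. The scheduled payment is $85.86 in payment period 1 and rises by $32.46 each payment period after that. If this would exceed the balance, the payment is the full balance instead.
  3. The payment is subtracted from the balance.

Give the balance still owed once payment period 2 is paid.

Payment period 1: $632.24 − $85.86 → $546.38
Payment period 2: $546.38 − $118.32 → $428.06

$428.06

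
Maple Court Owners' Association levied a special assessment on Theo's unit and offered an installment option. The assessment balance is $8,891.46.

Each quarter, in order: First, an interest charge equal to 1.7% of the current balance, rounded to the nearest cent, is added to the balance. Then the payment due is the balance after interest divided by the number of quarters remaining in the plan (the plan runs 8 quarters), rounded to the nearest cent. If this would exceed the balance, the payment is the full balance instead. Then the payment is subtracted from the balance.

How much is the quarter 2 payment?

Quarter 1: opening $8,891.46; interest $151.15 → $9,042.61; payment $1,130.33; balance $7,912.28
Quarter 2: opening $7,912.28; interest $134.51 → $8,046.79; payment $1,149.54; balance $6,897.25

$1,149.54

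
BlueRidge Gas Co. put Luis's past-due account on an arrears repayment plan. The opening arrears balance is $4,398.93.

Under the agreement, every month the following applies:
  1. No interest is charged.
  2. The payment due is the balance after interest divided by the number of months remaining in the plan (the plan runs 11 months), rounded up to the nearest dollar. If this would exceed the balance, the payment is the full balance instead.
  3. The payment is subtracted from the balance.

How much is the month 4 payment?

Month 1: $4,398.93 − $400.00 → $3,998.93
Month 2: $3,998.93 − $400.00 → $3,598.93
Month 3: $3,598.93 − $400.00 → $3,198.93
Month 4: $3,198.93 − $400.00 → $2,798.93

$400.00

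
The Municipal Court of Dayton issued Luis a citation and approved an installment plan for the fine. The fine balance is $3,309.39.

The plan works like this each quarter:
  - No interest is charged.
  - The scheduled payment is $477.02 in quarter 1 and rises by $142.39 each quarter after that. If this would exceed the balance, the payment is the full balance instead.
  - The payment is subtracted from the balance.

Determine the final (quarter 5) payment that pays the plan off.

# | Opening | Payment | End bal
1 | $3,309.39 | $477.02 | $2,832.37
2 | $2,832.37 | $619.41 | $2,212.96
3 | $2,212.96 | $761.80 | $1,451.16
4 | $1,451.16 | $904.19 | $546.97
5 | $546.97 | $546.97 | $0.00

$546.97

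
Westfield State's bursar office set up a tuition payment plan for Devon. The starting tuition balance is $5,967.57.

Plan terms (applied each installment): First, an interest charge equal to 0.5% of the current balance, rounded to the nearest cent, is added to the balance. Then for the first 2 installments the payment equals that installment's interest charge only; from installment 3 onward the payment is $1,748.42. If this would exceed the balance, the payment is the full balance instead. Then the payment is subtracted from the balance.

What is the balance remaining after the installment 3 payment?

Installment 1: $5,967.57 +$29.84 interest = $5,997.41; pay $29.84 → $5,967.57
Installment 2: $5,967.57 +$29.84 interest = $5,997.41; pay $29.84 → $5,967.57
Installment 3: $5,967.57 +$29.84 interest = $5,997.41; pay $1,748.42 → $4,248.99

$4,248.99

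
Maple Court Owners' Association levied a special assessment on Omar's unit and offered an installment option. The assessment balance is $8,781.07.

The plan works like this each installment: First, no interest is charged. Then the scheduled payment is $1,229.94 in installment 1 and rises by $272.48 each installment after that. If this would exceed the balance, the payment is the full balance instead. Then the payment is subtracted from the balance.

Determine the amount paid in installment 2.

$1,502.42

Installment 1: opening $8,781.07; payment $1,229.94; balance $7,551.13
Installment 2: opening $7,551.13; payment $1,502.42; balance $6,048.71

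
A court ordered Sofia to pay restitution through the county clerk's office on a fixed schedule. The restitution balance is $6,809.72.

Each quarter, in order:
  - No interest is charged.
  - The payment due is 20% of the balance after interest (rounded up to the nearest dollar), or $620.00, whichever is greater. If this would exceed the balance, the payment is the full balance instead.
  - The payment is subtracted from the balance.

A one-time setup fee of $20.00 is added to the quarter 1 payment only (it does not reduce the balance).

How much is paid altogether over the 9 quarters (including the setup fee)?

$6,829.72

# | Opening | Payment | Fee | End bal
1 | $6,809.72 | $1,362.00 | $20.00 | $5,447.72
2 | $5,447.72 | $1,090.00 | — | $4,357.72
3 | $4,357.72 | $872.00 | — | $3,485.72
4 | $3,485.72 | $698.00 | — | $2,787.72
5 | $2,787.72 | $620.00 | — | $2,167.72
6 | $2,167.72 | $620.00 | — | $1,547.72
7 | $1,547.72 | $620.00 | — | $927.72
8 | $927.72 | $620.00 | — | $307.72
9 | $307.72 | $307.72 | — | $0.00
Total paid: $6,829.72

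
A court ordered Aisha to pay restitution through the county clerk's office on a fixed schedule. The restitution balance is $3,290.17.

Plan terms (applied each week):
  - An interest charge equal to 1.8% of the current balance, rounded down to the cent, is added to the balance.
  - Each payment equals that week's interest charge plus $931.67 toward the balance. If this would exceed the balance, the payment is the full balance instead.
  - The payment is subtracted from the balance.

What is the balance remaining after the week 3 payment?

Week 1: $3,290.17 +$59.22 interest = $3,349.39; pay $990.89 → $2,358.50
Week 2: $2,358.50 +$42.45 interest = $2,400.95; pay $974.12 → $1,426.83
Week 3: $1,426.83 +$25.68 interest = $1,452.51; pay $957.35 → $495.16

$495.16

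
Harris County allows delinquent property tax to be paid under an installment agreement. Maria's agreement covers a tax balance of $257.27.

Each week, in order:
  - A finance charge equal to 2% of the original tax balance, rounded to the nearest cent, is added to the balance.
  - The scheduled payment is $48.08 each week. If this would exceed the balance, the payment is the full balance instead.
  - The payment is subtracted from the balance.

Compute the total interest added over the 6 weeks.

Week 1: $257.27 +$5.15 interest = $262.42; pay $48.08 → $214.34
Week 2: $214.34 +$5.15 interest = $219.49; pay $48.08 → $171.41
Week 3: $171.41 +$5.15 interest = $176.56; pay $48.08 → $128.48
Week 4: $128.48 +$5.15 interest = $133.63; pay $48.08 → $85.55
Week 5: $85.55 +$5.15 interest = $90.70; pay $48.08 → $42.62
Week 6: $42.62 +$5.15 interest = $47.77; pay $47.77 → $0.00
Total interest: $5.15 + $5.15 + $5.15 + $5.15 + $5.15 + $5.15 = $30.90

$30.90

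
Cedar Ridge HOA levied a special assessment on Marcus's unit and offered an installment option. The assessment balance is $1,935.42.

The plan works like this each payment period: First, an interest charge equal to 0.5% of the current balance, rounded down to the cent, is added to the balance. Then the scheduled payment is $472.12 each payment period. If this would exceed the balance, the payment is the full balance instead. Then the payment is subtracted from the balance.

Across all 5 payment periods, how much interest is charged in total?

Payment period 1: opening $1,935.42; interest $9.67 → $1,945.09; payment $472.12; balance $1,472.97
Payment period 2: opening $1,472.97; interest $7.36 → $1,480.33; payment $472.12; balance $1,008.21
Payment period 3: opening $1,008.21; interest $5.04 → $1,013.25; payment $472.12; balance $541.13
Payment period 4: opening $541.13; interest $2.70 → $543.83; payment $472.12; balance $71.71
Payment period 5: opening $71.71; interest $0.35 → $72.06; payment $72.06; balance $0.00
Total interest: $9.67 + $7.36 + $5.04 + $2.70 + $0.35 = $25.12

$25.12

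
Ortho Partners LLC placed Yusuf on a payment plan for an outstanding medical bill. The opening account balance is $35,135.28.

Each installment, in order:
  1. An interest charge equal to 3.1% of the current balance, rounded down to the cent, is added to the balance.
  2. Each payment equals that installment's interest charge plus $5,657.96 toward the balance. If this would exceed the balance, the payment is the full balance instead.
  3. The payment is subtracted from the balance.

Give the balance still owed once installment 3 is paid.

$18,161.40

Installment 1: opening $35,135.28; interest $1,089.19 → $36,224.47; payment $6,747.15; balance $29,477.32
Installment 2: opening $29,477.32; interest $913.79 → $30,391.11; payment $6,571.75; balance $23,819.36
Installment 3: opening $23,819.36; interest $738.40 → $24,557.76; payment $6,396.36; balance $18,161.40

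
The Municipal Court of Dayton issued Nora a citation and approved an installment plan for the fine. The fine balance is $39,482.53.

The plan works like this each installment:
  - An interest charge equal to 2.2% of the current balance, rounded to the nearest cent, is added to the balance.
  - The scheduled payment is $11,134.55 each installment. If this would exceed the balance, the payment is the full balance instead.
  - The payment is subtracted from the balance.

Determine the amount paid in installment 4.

$8,178.27

Installment 1: $39,482.53 +$868.62 interest = $40,351.15; pay $11,134.55 → $29,216.60
Installment 2: $29,216.60 +$642.77 interest = $29,859.37; pay $11,134.55 → $18,724.82
Installment 3: $18,724.82 +$411.95 interest = $19,136.77; pay $11,134.55 → $8,002.22
Installment 4: $8,002.22 +$176.05 interest = $8,178.27; pay $8,178.27 → $0.00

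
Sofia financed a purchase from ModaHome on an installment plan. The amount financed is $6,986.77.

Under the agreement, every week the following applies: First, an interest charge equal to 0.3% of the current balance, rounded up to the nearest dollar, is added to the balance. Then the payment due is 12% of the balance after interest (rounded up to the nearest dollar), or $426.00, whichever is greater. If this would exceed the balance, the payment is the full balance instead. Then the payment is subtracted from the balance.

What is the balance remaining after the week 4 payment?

Week 1: opening $6,986.77; interest $21.00 → $7,007.77; payment $841.00; balance $6,166.77
Week 2: opening $6,166.77; interest $19.00 → $6,185.77; payment $743.00; balance $5,442.77
Week 3: opening $5,442.77; interest $17.00 → $5,459.77; payment $656.00; balance $4,803.77
Week 4: opening $4,803.77; interest $15.00 → $4,818.77; payment $579.00; balance $4,239.77

$4,239.77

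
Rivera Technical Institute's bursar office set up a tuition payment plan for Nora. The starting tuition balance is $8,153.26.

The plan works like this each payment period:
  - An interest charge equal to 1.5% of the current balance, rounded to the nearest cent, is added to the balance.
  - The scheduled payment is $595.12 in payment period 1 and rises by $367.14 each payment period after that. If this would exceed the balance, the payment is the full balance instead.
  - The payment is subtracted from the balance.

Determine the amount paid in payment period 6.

$2,020.13

Payment period 1: opening $8,153.26; interest $122.30 → $8,275.56; payment $595.12; balance $7,680.44
Payment period 2: opening $7,680.44; interest $115.21 → $7,795.65; payment $962.26; balance $6,833.39
Payment period 3: opening $6,833.39; interest $102.50 → $6,935.89; payment $1,329.40; balance $5,606.49
Payment period 4: opening $5,606.49; interest $84.10 → $5,690.59; payment $1,696.54; balance $3,994.05
Payment period 5: opening $3,994.05; interest $59.91 → $4,053.96; payment $2,063.68; balance $1,990.28
Payment period 6: opening $1,990.28; interest $29.85 → $2,020.13; payment $2,020.13; balance $0.00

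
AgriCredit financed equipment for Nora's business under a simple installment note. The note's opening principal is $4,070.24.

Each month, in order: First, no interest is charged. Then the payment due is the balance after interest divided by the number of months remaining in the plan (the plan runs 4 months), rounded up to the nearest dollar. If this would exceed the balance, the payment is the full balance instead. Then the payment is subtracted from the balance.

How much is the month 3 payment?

Month 1: opening $4,070.24; payment $1,018.00; balance $3,052.24
Month 2: opening $3,052.24; payment $1,018.00; balance $2,034.24
Month 3: opening $2,034.24; payment $1,018.00; balance $1,016.24

$1,018.00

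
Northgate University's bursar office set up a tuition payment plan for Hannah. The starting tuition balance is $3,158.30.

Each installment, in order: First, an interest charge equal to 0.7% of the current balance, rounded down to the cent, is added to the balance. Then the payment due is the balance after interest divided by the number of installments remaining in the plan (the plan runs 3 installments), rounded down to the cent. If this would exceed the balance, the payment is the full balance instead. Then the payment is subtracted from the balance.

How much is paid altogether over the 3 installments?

Installment 1: opening $3,158.30; interest $22.10 → $3,180.40; payment $1,060.13; balance $2,120.27
Installment 2: opening $2,120.27; interest $14.84 → $2,135.11; payment $1,067.55; balance $1,067.56
Installment 3: opening $1,067.56; interest $7.47 → $1,075.03; payment $1,075.03; balance $0.00
Total paid: $3,202.71

$3,202.71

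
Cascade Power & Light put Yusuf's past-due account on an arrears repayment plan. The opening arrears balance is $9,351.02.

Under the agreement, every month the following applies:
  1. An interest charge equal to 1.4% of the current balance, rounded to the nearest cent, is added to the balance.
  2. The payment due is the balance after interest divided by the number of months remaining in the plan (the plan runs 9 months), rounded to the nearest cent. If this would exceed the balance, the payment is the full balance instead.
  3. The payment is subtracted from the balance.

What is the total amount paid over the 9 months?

$10,030.63

Month 1: opening $9,351.02; interest $130.91 → $9,481.93; payment $1,053.55; balance $8,428.38
Month 2: opening $8,428.38; interest $118.00 → $8,546.38; payment $1,068.30; balance $7,478.08
Month 3: opening $7,478.08; interest $104.69 → $7,582.77; payment $1,083.25; balance $6,499.52
Month 4: opening $6,499.52; interest $90.99 → $6,590.51; payment $1,098.42; balance $5,492.09
Month 5: opening $5,492.09; interest $76.89 → $5,568.98; payment $1,113.80; balance $4,455.18
Month 6: opening $4,455.18; interest $62.37 → $4,517.55; payment $1,129.39; balance $3,388.16
Month 7: opening $3,388.16; interest $47.43 → $3,435.59; payment $1,145.20; balance $2,290.39
Month 8: opening $2,290.39; interest $32.07 → $2,322.46; payment $1,161.23; balance $1,161.23
Month 9: opening $1,161.23; interest $16.26 → $1,177.49; payment $1,177.49; balance $0.00
Total paid: $10,030.63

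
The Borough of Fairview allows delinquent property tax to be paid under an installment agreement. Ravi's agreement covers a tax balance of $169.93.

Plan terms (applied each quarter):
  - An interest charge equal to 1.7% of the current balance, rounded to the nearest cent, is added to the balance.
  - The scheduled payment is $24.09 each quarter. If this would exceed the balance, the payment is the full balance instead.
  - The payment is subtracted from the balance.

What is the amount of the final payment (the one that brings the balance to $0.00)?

$13.96

Quarter 1: opening $169.93; interest $2.89 → $172.82; payment $24.09; balance $148.73
Quarter 2: opening $148.73; interest $2.53 → $151.26; payment $24.09; balance $127.17
Quarter 3: opening $127.17; interest $2.16 → $129.33; payment $24.09; balance $105.24
Quarter 4: opening $105.24; interest $1.79 → $107.03; payment $24.09; balance $82.94
Quarter 5: opening $82.94; interest $1.41 → $84.35; payment $24.09; balance $60.26
Quarter 6: opening $60.26; interest $1.02 → $61.28; payment $24.09; balance $37.19
Quarter 7: opening $37.19; interest $0.63 → $37.82; payment $24.09; balance $13.73
Quarter 8: opening $13.73; interest $0.23 → $13.96; payment $13.96; balance $0.00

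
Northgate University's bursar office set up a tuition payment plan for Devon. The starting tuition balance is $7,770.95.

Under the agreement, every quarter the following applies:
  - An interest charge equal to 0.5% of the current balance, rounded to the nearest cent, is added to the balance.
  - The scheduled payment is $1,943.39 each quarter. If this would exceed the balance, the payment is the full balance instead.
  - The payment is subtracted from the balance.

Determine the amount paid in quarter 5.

# | Opening | Interest | Payment | End bal
1 | $7,770.95 | $38.85 | $1,943.39 | $5,866.41
2 | $5,866.41 | $29.33 | $1,943.39 | $3,952.35
3 | $3,952.35 | $19.76 | $1,943.39 | $2,028.72
4 | $2,028.72 | $10.14 | $1,943.39 | $95.47
5 | $95.47 | $0.48 | $95.95 | $0.00

$95.95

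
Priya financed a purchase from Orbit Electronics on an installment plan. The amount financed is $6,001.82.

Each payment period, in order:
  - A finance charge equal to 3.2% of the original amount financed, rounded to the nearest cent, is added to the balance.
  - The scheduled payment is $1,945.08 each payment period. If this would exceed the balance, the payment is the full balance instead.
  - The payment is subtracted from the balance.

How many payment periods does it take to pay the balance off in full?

4

Payment period 1: opening $6,001.82; interest $192.06 → $6,193.88; payment $1,945.08; balance $4,248.80
Payment period 2: opening $4,248.80; interest $192.06 → $4,440.86; payment $1,945.08; balance $2,495.78
Payment period 3: opening $2,495.78; interest $192.06 → $2,687.84; payment $1,945.08; balance $742.76
Payment period 4: opening $742.76; interest $192.06 → $934.82; payment $934.82; balance $0.00
Balance reaches $0.00 in payment period 4.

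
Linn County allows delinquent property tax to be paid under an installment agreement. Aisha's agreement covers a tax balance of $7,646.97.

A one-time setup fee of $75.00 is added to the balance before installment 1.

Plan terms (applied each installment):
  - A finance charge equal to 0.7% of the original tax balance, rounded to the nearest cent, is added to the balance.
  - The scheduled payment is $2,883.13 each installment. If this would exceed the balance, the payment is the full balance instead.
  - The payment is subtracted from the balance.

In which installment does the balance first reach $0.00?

# | Opening | Interest | Payment | End bal
1 | $7,721.97 | $53.53 | $2,883.13 | $4,892.37
2 | $4,892.37 | $53.53 | $2,883.13 | $2,062.77
3 | $2,062.77 | $53.53 | $2,116.30 | $0.00
Balance reaches $0.00 in installment 3.

3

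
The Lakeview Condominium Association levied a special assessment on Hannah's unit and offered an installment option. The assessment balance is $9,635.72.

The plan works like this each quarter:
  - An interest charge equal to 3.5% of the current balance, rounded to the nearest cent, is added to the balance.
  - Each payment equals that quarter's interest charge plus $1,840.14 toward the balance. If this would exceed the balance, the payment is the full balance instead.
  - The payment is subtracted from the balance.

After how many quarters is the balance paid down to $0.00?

6

Quarter 1: opening $9,635.72; interest $337.25 → $9,972.97; payment $2,177.39; balance $7,795.58
Quarter 2: opening $7,795.58; interest $272.85 → $8,068.43; payment $2,112.99; balance $5,955.44
Quarter 3: opening $5,955.44; interest $208.44 → $6,163.88; payment $2,048.58; balance $4,115.30
Quarter 4: opening $4,115.30; interest $144.04 → $4,259.34; payment $1,984.18; balance $2,275.16
Quarter 5: opening $2,275.16; interest $79.63 → $2,354.79; payment $1,919.77; balance $435.02
Quarter 6: opening $435.02; interest $15.23 → $450.25; payment $450.25; balance $0.00
Balance reaches $0.00 in quarter 6.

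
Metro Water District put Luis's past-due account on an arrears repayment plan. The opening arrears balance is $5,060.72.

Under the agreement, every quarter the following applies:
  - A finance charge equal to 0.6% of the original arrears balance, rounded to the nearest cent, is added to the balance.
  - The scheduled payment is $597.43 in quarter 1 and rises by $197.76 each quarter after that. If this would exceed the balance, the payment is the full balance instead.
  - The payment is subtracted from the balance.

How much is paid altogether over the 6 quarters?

$5,242.88

Quarter 1: opening $5,060.72; interest $30.36 → $5,091.08; payment $597.43; balance $4,493.65
Quarter 2: opening $4,493.65; interest $30.36 → $4,524.01; payment $795.19; balance $3,728.82
Quarter 3: opening $3,728.82; interest $30.36 → $3,759.18; payment $992.95; balance $2,766.23
Quarter 4: opening $2,766.23; interest $30.36 → $2,796.59; payment $1,190.71; balance $1,605.88
Quarter 5: opening $1,605.88; interest $30.36 → $1,636.24; payment $1,388.47; balance $247.77
Quarter 6: opening $247.77; interest $30.36 → $278.13; payment $278.13; balance $0.00
Total paid: $5,242.88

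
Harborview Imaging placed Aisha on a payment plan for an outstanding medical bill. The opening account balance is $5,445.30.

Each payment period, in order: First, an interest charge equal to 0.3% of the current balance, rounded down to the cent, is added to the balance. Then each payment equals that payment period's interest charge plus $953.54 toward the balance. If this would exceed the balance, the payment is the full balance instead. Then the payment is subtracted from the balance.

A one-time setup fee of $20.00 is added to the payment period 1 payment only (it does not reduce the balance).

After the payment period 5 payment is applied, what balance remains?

$677.60

Payment period 1: opening $5,445.30; interest $16.33 → $5,461.63; payment $969.87 (+ $20.00 fee); balance $4,491.76
Payment period 2: opening $4,491.76; interest $13.47 → $4,505.23; payment $967.01; balance $3,538.22
Payment period 3: opening $3,538.22; interest $10.61 → $3,548.83; payment $964.15; balance $2,584.68
Payment period 4: opening $2,584.68; interest $7.75 → $2,592.43; payment $961.29; balance $1,631.14
Payment period 5: opening $1,631.14; interest $4.89 → $1,636.03; payment $958.43; balance $677.60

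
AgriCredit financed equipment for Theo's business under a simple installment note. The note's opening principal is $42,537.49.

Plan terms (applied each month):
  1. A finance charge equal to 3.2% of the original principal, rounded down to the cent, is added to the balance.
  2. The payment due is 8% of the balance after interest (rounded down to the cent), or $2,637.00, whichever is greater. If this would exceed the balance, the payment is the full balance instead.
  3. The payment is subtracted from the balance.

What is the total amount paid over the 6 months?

$18,749.79

Month 1: $42,537.49 +$1,361.19 interest = $43,898.68; pay $3,511.89 → $40,386.79
Month 2: $40,386.79 +$1,361.19 interest = $41,747.98; pay $3,339.83 → $38,408.15
Month 3: $38,408.15 +$1,361.19 interest = $39,769.34; pay $3,181.54 → $36,587.80
Month 4: $36,587.80 +$1,361.19 interest = $37,948.99; pay $3,035.91 → $34,913.08
Month 5: $34,913.08 +$1,361.19 interest = $36,274.27; pay $2,901.94 → $33,372.33
Month 6: $33,372.33 +$1,361.19 interest = $34,733.52; pay $2,778.68 → $31,954.84
Total paid: $18,749.79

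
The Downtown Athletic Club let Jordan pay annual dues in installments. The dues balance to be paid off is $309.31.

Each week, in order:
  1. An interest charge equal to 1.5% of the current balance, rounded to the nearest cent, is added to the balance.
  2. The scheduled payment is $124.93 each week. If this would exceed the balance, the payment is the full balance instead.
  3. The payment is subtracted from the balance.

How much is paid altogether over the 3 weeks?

Week 1: $309.31 +$4.64 interest = $313.95; pay $124.93 → $189.02
Week 2: $189.02 +$2.84 interest = $191.86; pay $124.93 → $66.93
Week 3: $66.93 +$1.00 interest = $67.93; pay $67.93 → $0.00
Total paid: $317.79

$317.79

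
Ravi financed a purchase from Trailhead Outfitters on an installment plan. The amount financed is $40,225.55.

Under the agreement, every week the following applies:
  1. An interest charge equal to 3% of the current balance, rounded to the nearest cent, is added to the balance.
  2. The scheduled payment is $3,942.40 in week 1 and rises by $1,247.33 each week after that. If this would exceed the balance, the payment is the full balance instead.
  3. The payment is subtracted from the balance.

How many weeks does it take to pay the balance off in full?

Week 1: opening $40,225.55; interest $1,206.77 → $41,432.32; payment $3,942.40; balance $37,489.92
Week 2: opening $37,489.92; interest $1,124.70 → $38,614.62; payment $5,189.73; balance $33,424.89
Week 3: opening $33,424.89; interest $1,002.75 → $34,427.64; payment $6,437.06; balance $27,990.58
Week 4: opening $27,990.58; interest $839.72 → $28,830.30; payment $7,684.39; balance $21,145.91
Week 5: opening $21,145.91; interest $634.38 → $21,780.29; payment $8,931.72; balance $12,848.57
Week 6: opening $12,848.57; interest $385.46 → $13,234.03; payment $10,179.05; balance $3,054.98
Week 7: opening $3,054.98; interest $91.65 → $3,146.63; payment $3,146.63; balance $0.00
Balance reaches $0.00 in week 7.

7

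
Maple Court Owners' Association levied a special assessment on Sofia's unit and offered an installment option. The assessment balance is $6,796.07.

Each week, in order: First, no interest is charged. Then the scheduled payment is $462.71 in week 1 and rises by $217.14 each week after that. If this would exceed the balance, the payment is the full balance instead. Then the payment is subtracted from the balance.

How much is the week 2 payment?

$679.85

# | Opening | Payment | End bal
1 | $6,796.07 | $462.71 | $6,333.36
2 | $6,333.36 | $679.85 | $5,653.51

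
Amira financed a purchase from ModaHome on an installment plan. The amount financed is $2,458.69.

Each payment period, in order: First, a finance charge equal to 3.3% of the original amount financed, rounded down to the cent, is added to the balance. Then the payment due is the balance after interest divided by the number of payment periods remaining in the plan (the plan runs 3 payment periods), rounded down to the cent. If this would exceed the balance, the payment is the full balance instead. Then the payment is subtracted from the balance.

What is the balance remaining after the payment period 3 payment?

$0.00

Payment period 1: opening $2,458.69; interest $81.13 → $2,539.82; payment $846.60; balance $1,693.22
Payment period 2: opening $1,693.22; interest $81.13 → $1,774.35; payment $887.17; balance $887.18
Payment period 3: opening $887.18; interest $81.13 → $968.31; payment $968.31; balance $0.00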